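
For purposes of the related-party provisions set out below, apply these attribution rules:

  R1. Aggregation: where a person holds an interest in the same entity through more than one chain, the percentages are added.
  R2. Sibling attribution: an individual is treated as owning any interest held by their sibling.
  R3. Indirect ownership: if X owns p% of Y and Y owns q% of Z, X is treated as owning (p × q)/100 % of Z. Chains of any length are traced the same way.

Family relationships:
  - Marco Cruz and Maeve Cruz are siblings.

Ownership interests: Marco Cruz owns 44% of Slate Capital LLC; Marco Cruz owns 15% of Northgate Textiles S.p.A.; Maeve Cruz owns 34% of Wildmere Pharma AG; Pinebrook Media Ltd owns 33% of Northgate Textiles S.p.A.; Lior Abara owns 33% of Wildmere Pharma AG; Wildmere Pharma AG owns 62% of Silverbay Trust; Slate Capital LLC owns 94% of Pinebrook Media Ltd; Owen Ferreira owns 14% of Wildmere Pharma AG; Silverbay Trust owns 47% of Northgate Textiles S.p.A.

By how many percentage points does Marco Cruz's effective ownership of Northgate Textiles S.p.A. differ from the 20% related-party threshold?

By sibling attribution (R2), Marco Cruz is treated as owning Maeve Cruz's 34% interest in Wildmere Pharma AG.
Chain via Slate Capital LLC → Pinebrook Media Ltd (R3): 44% × 94% × 33% = 13.6488% of Northgate Textiles S.p.A.
Direct interest in Northgate Textiles S.p.A: 15%.
Chain via Wildmere Pharma AG → Silverbay Trust (R3): 34% × 62% × 47% = 9.9076% of Northgate Textiles S.p.A.
Aggregating (R1): 13.6488% + 15% + 9.9076% = 38.5564%.
38.5564% exceeds the 20% threshold by 18.5564 percentage points.

18.5564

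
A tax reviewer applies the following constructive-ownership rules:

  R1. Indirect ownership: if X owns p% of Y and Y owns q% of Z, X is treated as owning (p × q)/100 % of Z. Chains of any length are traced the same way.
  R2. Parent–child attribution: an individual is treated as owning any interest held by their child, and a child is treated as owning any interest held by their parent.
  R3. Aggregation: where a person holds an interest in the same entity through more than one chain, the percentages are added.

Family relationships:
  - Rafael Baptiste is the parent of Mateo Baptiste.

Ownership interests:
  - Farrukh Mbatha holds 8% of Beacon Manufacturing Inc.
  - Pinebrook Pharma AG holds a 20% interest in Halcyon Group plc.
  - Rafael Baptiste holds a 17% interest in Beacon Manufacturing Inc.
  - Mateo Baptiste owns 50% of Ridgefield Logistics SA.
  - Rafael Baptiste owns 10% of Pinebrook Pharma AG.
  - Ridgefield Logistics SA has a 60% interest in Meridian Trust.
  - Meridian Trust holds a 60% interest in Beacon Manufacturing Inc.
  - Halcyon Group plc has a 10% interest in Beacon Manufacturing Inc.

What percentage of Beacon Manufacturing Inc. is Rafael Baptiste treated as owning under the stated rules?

By parent–child attribution (R2), Rafael Baptiste is treated as owning Mateo Baptiste's 50% interest in Ridgefield Logistics SA.
Chain via Pinebrook Pharma AG → Halcyon Group plc (R1): 10% × 20% × 10% = 0.2% of Beacon Manufacturing Inc.
Direct interest in Beacon Manufacturing Inc: 17%.
Chain via Ridgefield Logistics SA → Meridian Trust (R1): 50% × 60% × 60% = 18% of Beacon Manufacturing Inc.
Aggregating (R3): 0.2% + 17% + 18% = 35.2%.

35.2%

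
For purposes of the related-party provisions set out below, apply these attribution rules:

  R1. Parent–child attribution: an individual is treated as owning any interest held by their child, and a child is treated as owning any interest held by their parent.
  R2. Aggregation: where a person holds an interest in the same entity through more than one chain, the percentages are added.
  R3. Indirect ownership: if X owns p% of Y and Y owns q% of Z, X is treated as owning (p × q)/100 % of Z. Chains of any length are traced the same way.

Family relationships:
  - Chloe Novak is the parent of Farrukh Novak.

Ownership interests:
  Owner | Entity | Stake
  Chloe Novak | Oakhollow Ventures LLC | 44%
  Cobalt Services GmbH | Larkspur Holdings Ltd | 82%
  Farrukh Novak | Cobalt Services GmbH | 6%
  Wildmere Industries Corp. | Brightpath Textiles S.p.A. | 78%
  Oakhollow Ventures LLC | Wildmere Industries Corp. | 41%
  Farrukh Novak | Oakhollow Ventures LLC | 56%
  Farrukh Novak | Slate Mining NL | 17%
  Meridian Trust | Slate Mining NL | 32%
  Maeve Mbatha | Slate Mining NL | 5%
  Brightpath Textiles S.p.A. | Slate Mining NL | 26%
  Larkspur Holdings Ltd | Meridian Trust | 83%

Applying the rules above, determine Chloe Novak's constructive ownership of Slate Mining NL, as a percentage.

26.621552%

By parent–child attribution (R1), Chloe Novak is treated as also owning Farrukh Novak's interest in Oakhollow Ventures LLC, giving 44% + 56% = 100%.
By parent–child attribution (R1), Chloe Novak is treated as owning Farrukh Novak's 6% interest in Cobalt Services GmbH.
By parent–child attribution (R1), Chloe Novak is treated as owning Farrukh Novak's 17% interest in Slate Mining NL.
Chain via Oakhollow Ventures LLC → Wildmere Industries Corp. → Brightpath Textiles S.p.A. (R3): 100% × 41% × 78% × 26% = 8.3148% of Slate Mining NL.
Chain via Cobalt Services GmbH → Larkspur Holdings Ltd → Meridian Trust (R3): 6% × 82% × 83% × 32% = 1.306752% of Slate Mining NL.
Direct interest in Slate Mining NL: 17%.
Aggregating (R2): 8.3148% + 1.306752% + 17% = 26.621552%.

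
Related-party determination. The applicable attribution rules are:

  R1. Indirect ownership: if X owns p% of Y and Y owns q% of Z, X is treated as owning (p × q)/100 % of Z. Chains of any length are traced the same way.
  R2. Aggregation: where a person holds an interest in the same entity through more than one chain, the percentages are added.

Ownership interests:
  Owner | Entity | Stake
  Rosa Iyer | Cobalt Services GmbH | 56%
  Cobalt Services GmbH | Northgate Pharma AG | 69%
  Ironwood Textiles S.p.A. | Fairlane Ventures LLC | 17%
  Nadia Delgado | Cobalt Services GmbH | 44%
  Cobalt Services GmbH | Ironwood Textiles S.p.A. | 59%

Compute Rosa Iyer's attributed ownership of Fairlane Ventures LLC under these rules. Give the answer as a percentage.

5.6168%

Chain via Cobalt Services GmbH → Ironwood Textiles S.p.A. (R1): 56% × 59% × 17% = 5.6168% of Fairlane Ventures LLC.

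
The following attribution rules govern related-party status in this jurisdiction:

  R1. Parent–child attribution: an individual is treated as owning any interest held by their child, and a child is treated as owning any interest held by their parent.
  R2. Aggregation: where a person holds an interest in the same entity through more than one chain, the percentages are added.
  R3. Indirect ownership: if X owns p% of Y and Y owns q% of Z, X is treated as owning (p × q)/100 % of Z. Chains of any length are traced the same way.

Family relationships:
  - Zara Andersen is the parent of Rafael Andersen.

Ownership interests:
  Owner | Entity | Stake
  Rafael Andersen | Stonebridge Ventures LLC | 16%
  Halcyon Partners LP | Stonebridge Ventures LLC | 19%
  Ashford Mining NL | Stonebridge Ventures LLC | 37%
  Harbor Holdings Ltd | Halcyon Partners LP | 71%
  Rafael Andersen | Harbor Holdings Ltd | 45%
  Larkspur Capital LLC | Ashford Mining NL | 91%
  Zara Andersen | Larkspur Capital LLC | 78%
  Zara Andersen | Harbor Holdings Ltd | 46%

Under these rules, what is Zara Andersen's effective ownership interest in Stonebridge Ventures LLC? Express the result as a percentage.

54.5385%

By parent–child attribution (R1), Zara Andersen is treated as also owning Rafael Andersen's interest in Harbor Holdings Ltd, giving 46% + 45% = 91%.
By parent–child attribution (R1), Zara Andersen is treated as owning Rafael Andersen's 16% interest in Stonebridge Ventures LLC.
Chain via Larkspur Capital LLC → Ashford Mining NL (R3): 78% × 91% × 37% = 26.2626% of Stonebridge Ventures LLC.
Chain via Harbor Holdings Ltd → Halcyon Partners LP (R3): 91% × 71% × 19% = 12.2759% of Stonebridge Ventures LLC.
Direct interest in Stonebridge Ventures LLC: 16%.
Aggregating (R2): 26.2626% + 12.2759% + 16% = 54.5385%.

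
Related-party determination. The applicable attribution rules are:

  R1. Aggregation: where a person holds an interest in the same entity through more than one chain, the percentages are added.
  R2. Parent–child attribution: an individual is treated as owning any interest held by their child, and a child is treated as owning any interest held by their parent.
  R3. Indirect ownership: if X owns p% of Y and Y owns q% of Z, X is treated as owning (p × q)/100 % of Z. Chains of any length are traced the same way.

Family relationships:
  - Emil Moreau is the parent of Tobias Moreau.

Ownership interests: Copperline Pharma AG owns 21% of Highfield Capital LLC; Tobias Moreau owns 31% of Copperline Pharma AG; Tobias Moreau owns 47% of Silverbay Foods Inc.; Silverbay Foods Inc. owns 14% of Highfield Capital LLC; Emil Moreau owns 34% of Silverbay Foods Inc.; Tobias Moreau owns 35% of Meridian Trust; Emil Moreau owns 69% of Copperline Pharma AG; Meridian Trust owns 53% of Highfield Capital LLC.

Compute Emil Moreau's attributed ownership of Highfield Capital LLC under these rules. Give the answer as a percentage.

By parent–child attribution (R2), Emil Moreau is treated as also owning Tobias Moreau's interest in Copperline Pharma AG, giving 69% + 31% = 100%.
By parent–child attribution (R2), Emil Moreau is treated as also owning Tobias Moreau's interest in Silverbay Foods Inc, giving 34% + 47% = 81%.
By parent–child attribution (R2), Emil Moreau is treated as owning Tobias Moreau's 35% interest in Meridian Trust.
Chain via Copperline Pharma AG (R3): 100% × 21% = 21% of Highfield Capital LLC.
Chain via Silverbay Foods Inc. (R3): 81% × 14% = 11.34% of Highfield Capital LLC.
Chain via Meridian Trust (R3): 35% × 53% = 18.55% of Highfield Capital LLC.
Aggregating (R1): 21% + 11.34% + 18.55% = 50.89%.

50.89%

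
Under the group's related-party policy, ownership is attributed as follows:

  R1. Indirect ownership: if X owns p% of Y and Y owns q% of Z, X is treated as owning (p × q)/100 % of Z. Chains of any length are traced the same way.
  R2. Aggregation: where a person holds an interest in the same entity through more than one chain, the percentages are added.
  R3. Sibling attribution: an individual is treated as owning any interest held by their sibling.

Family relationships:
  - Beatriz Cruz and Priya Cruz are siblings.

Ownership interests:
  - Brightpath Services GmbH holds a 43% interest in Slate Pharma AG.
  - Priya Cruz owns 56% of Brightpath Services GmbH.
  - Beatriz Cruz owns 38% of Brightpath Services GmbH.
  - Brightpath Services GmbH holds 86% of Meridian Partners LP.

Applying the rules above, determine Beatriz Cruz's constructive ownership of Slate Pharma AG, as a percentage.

40.42%

By sibling attribution (R3), Beatriz Cruz is treated as also owning Priya Cruz's interest in Brightpath Services GmbH, giving 38% + 56% = 94%.
Chain via Brightpath Services GmbH (R1): 94% × 43% = 40.42% of Slate Pharma AG.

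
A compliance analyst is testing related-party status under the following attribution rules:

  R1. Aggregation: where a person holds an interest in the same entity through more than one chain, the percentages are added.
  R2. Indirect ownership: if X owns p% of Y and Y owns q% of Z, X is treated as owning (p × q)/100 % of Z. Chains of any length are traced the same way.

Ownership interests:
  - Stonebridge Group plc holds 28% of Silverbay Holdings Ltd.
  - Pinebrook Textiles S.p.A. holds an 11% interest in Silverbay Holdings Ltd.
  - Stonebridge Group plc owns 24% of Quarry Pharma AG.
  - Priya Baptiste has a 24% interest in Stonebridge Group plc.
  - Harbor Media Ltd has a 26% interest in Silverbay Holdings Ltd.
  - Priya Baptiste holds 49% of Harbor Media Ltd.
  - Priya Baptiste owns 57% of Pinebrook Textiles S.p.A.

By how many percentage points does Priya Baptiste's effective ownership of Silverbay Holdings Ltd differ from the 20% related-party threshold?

5.73

Chain via Stonebridge Group plc (R2): 24% × 28% = 6.72% of Silverbay Holdings Ltd.
Chain via Pinebrook Textiles S.p.A. (R2): 57% × 11% = 6.27% of Silverbay Holdings Ltd.
Chain via Harbor Media Ltd (R2): 49% × 26% = 12.74% of Silverbay Holdings Ltd.
Aggregating (R1): 6.72% + 6.27% + 12.74% = 25.73%.
25.73% exceeds the 20% threshold by 5.73 percentage points.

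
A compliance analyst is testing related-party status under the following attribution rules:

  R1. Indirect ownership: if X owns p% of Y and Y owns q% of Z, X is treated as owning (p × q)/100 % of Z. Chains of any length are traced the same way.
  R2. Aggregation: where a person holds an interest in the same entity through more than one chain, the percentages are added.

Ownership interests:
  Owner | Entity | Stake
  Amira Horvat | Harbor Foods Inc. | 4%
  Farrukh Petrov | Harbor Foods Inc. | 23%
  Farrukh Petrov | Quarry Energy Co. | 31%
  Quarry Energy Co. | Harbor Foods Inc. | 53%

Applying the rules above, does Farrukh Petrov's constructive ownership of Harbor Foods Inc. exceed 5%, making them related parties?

Chain via Quarry Energy Co. (R1): 31% × 53% = 16.43% of Harbor Foods Inc.
Direct interest in Harbor Foods Inc: 23%.
Aggregating (R2): 16.43% + 23% = 39.43%.
39.43% exceeds the 5% threshold, so Farrukh is a related party to Harbor Foods Inc.

Yes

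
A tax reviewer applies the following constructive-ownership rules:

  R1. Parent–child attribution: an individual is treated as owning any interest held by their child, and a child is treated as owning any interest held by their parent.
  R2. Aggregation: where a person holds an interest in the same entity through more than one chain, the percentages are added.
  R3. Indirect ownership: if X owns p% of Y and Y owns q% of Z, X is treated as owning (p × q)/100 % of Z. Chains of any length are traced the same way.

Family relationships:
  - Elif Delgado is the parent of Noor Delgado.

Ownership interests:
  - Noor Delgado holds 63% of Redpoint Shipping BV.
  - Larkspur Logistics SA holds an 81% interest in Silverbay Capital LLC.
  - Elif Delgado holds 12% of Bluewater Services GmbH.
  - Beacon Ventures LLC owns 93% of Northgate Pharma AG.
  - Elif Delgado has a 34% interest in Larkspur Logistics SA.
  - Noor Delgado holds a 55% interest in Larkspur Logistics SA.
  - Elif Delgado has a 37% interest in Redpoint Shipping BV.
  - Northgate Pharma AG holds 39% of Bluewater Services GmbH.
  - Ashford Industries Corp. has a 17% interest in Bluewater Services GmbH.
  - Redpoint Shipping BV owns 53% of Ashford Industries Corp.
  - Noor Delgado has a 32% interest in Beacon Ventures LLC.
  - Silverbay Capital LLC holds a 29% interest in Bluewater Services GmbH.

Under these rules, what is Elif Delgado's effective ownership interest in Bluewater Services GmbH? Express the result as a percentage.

By parent–child attribution (R1), Elif Delgado is treated as also owning Noor Delgado's interest in Larkspur Logistics SA, giving 34% + 55% = 89%.
By parent–child attribution (R1), Elif Delgado is treated as also owning Noor Delgado's interest in Redpoint Shipping BV, giving 37% + 63% = 100%.
By parent–child attribution (R1), Elif Delgado is treated as owning Noor Delgado's 32% interest in Beacon Ventures LLC.
Chain via Larkspur Logistics SA → Silverbay Capital LLC (R3): 89% × 81% × 29% = 20.9061% of Bluewater Services GmbH.
Chain via Redpoint Shipping BV → Ashford Industries Corp. (R3): 100% × 53% × 17% = 9.01% of Bluewater Services GmbH.
Direct interest in Bluewater Services GmbH: 12%.
Chain via Beacon Ventures LLC → Northgate Pharma AG (R3): 32% × 93% × 39% = 11.6064% of Bluewater Services GmbH.
Aggregating (R2): 20.9061% + 9.01% + 12% + 11.6064% = 53.5225%.

53.5225%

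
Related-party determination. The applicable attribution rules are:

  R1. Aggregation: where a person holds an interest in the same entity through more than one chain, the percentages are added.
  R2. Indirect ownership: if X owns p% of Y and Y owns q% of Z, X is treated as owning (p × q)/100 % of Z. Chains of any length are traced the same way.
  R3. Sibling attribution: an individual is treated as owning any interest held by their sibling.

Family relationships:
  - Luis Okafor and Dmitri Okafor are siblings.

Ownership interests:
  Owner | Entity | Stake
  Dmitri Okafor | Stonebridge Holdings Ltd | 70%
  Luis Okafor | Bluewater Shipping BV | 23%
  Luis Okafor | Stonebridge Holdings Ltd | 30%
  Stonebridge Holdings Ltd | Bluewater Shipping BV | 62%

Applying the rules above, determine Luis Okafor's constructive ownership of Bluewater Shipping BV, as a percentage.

By sibling attribution (R3), Luis Okafor is treated as also owning Dmitri Okafor's interest in Stonebridge Holdings Ltd, giving 30% + 70% = 100%.
Chain via Stonebridge Holdings Ltd (R2): 100% × 62% = 62% of Bluewater Shipping BV.
Direct interest in Bluewater Shipping BV: 23%.
Aggregating (R1): 62% + 23% = 85%.

85%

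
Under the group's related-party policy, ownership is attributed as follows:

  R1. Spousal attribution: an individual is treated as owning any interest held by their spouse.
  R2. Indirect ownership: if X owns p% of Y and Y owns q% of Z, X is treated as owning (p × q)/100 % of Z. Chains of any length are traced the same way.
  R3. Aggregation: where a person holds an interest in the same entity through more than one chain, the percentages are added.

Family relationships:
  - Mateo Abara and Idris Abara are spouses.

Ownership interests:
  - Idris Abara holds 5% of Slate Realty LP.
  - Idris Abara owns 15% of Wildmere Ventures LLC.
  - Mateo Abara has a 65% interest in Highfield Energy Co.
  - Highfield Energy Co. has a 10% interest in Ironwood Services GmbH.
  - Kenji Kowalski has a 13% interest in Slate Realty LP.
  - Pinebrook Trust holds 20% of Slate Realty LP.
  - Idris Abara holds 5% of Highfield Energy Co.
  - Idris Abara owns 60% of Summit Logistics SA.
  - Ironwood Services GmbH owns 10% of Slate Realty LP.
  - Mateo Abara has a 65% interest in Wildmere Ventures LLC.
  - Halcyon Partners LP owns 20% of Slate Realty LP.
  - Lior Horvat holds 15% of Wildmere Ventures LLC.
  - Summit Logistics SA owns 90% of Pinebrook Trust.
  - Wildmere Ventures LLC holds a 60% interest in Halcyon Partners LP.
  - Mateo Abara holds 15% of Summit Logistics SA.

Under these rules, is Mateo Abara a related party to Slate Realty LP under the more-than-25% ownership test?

By spousal attribution (R1), Mateo Abara is treated as also owning Idris Abara's interest in Wildmere Ventures LLC, giving 65% + 15% = 80%.
By spousal attribution (R1), Mateo Abara is treated as also owning Idris Abara's interest in Summit Logistics SA, giving 15% + 60% = 75%.
By spousal attribution (R1), Mateo Abara is treated as also owning Idris Abara's interest in Highfield Energy Co, giving 65% + 5% = 70%.
By spousal attribution (R1), Mateo Abara is treated as owning Idris Abara's 5% interest in Slate Realty LP.
Chain via Wildmere Ventures LLC → Halcyon Partners LP (R2): 80% × 60% × 20% = 9.6% of Slate Realty LP.
Chain via Summit Logistics SA → Pinebrook Trust (R2): 75% × 90% × 20% = 13.5% of Slate Realty LP.
Chain via Highfield Energy Co. → Ironwood Services GmbH (R2): 70% × 10% × 10% = 0.7% of Slate Realty LP.
Direct interest in Slate Realty LP: 5%.
Aggregating (R3): 9.6% + 13.5% + 0.7% + 5% = 28.8%.
28.8% exceeds the 25% threshold, so Mateo is a related party to Slate Realty LP.

Yes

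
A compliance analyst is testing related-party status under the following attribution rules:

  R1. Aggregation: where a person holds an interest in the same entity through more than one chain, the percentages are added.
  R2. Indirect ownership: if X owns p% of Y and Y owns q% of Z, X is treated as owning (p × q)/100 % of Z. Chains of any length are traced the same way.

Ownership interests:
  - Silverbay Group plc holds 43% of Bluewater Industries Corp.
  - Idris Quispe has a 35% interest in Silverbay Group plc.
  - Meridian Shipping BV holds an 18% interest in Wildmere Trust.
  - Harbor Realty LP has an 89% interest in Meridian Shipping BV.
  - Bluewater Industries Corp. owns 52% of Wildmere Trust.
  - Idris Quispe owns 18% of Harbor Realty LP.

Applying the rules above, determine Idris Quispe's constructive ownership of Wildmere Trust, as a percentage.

Chain via Harbor Realty LP → Meridian Shipping BV (R2): 18% × 89% × 18% = 2.8836% of Wildmere Trust.
Chain via Silverbay Group plc → Bluewater Industries Corp. (R2): 35% × 43% × 52% = 7.826% of Wildmere Trust.
Aggregating (R1): 2.8836% + 7.826% = 10.7096%.

10.7096%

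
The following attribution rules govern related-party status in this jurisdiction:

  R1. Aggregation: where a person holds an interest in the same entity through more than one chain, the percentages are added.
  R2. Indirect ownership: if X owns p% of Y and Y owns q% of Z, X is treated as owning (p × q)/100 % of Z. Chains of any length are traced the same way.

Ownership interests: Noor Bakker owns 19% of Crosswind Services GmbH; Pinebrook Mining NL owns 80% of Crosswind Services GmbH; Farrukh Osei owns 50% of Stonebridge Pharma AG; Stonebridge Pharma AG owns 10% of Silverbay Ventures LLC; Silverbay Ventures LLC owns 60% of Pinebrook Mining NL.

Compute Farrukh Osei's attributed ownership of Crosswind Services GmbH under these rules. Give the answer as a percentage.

Chain via Stonebridge Pharma AG → Silverbay Ventures LLC → Pinebrook Mining NL (R2): 50% × 10% × 60% × 80% = 2.4% of Crosswind Services GmbH.

2.4%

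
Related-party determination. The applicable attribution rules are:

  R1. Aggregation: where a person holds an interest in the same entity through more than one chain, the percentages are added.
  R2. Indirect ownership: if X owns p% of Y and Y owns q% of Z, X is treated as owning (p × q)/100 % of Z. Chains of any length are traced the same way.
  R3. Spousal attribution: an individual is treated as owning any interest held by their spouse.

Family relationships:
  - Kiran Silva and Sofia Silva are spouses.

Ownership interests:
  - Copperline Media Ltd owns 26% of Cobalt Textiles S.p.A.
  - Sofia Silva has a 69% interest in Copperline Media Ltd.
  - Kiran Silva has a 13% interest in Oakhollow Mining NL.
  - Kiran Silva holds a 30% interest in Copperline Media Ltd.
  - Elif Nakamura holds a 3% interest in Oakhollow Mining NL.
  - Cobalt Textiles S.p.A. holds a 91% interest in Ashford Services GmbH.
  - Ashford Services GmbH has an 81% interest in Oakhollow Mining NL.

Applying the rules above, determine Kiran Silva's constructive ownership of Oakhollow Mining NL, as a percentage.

31.972954%

By spousal attribution (R3), Kiran Silva is treated as also owning Sofia Silva's interest in Copperline Media Ltd, giving 30% + 69% = 99%.
Chain via Copperline Media Ltd → Cobalt Textiles S.p.A. → Ashford Services GmbH (R2): 99% × 26% × 91% × 81% = 18.972954% of Oakhollow Mining NL.
Direct interest in Oakhollow Mining NL: 13%.
Aggregating (R1): 18.972954% + 13% = 31.972954%.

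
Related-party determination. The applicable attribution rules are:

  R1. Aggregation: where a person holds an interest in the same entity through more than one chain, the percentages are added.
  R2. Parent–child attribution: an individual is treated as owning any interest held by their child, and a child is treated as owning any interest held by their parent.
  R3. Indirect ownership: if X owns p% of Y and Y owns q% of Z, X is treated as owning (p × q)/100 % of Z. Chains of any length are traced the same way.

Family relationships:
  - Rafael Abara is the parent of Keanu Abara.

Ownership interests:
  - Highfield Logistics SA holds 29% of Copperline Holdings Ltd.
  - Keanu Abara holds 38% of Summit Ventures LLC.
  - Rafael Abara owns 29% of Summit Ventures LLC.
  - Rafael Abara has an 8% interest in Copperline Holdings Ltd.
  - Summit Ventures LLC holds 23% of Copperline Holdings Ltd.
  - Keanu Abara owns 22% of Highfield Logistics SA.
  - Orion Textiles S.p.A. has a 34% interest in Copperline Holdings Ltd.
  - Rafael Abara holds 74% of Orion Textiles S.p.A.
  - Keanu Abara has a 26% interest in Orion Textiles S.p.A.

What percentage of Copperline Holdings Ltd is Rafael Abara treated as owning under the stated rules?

63.79%

By parent–child attribution (R2), Rafael Abara is treated as also owning Keanu Abara's interest in Orion Textiles S.p.A, giving 74% + 26% = 100%.
By parent–child attribution (R2), Rafael Abara is treated as also owning Keanu Abara's interest in Summit Ventures LLC, giving 29% + 38% = 67%.
By parent–child attribution (R2), Rafael Abara is treated as owning Keanu Abara's 22% interest in Highfield Logistics SA.
Chain via Orion Textiles S.p.A. (R3): 100% × 34% = 34% of Copperline Holdings Ltd.
Chain via Summit Ventures LLC (R3): 67% × 23% = 15.41% of Copperline Holdings Ltd.
Direct interest in Copperline Holdings Ltd: 8%.
Chain via Highfield Logistics SA (R3): 22% × 29% = 6.38% of Copperline Holdings Ltd.
Aggregating (R1): 34% + 15.41% + 8% + 6.38% = 63.79%.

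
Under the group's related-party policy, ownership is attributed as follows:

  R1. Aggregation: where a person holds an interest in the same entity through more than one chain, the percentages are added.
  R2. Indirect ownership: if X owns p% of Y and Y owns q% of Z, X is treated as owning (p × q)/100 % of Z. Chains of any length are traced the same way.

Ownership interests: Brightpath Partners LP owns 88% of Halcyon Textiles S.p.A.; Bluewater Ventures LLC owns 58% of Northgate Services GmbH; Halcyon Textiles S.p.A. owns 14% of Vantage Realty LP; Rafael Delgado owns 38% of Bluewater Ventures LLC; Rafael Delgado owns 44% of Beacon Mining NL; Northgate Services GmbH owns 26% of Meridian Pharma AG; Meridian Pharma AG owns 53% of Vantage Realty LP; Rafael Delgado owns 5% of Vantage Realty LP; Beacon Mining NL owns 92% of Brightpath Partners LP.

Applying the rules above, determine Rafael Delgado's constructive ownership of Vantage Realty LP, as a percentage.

13.024248%

Chain via Bluewater Ventures LLC → Northgate Services GmbH → Meridian Pharma AG (R2): 38% × 58% × 26% × 53% = 3.037112% of Vantage Realty LP.
Chain via Beacon Mining NL → Brightpath Partners LP → Halcyon Textiles S.p.A. (R2): 44% × 92% × 88% × 14% = 4.987136% of Vantage Realty LP.
Direct interest in Vantage Realty LP: 5%.
Aggregating (R1): 3.037112% + 4.987136% + 5% = 13.024248%.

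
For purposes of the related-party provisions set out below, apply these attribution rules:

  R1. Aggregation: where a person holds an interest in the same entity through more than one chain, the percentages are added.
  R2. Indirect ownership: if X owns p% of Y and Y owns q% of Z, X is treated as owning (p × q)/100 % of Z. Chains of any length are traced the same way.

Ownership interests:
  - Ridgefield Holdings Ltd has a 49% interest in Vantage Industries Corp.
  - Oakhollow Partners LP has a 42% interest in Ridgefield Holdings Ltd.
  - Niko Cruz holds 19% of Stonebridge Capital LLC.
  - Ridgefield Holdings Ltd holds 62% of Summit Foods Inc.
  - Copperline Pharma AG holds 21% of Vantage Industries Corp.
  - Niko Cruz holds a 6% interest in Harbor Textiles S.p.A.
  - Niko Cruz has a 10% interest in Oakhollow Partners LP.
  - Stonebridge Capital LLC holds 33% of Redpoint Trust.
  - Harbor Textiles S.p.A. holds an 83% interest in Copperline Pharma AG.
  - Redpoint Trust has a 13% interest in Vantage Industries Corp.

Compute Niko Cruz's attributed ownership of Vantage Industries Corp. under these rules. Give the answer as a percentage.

Chain via Stonebridge Capital LLC → Redpoint Trust (R2): 19% × 33% × 13% = 0.8151% of Vantage Industries Corp.
Chain via Harbor Textiles S.p.A. → Copperline Pharma AG (R2): 6% × 83% × 21% = 1.0458% of Vantage Industries Corp.
Chain via Oakhollow Partners LP → Ridgefield Holdings Ltd (R2): 10% × 42% × 49% = 2.058% of Vantage Industries Corp.
Aggregating (R1): 0.8151% + 1.0458% + 2.058% = 3.9189%.

3.9189%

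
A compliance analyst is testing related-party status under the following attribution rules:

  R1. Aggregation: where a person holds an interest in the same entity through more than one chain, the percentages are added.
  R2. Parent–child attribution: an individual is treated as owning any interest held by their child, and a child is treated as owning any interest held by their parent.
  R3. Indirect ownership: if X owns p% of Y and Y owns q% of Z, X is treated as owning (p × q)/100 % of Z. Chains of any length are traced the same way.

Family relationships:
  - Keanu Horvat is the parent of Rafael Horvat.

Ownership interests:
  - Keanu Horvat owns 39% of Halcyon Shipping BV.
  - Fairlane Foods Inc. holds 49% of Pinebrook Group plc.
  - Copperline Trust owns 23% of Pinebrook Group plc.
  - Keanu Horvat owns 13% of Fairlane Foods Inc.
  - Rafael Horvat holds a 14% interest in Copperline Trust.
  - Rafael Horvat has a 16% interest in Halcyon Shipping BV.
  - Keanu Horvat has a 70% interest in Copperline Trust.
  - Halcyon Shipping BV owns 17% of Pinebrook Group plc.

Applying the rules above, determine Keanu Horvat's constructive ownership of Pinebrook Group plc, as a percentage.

35.04%

By parent–child attribution (R2), Keanu Horvat is treated as also owning Rafael Horvat's interest in Halcyon Shipping BV, giving 39% + 16% = 55%.
By parent–child attribution (R2), Keanu Horvat is treated as also owning Rafael Horvat's interest in Copperline Trust, giving 70% + 14% = 84%.
Chain via Halcyon Shipping BV (R3): 55% × 17% = 9.35% of Pinebrook Group plc.
Chain via Copperline Trust (R3): 84% × 23% = 19.32% of Pinebrook Group plc.
Chain via Fairlane Foods Inc. (R3): 13% × 49% = 6.37% of Pinebrook Group plc.
Aggregating (R1): 9.35% + 19.32% + 6.37% = 35.04%.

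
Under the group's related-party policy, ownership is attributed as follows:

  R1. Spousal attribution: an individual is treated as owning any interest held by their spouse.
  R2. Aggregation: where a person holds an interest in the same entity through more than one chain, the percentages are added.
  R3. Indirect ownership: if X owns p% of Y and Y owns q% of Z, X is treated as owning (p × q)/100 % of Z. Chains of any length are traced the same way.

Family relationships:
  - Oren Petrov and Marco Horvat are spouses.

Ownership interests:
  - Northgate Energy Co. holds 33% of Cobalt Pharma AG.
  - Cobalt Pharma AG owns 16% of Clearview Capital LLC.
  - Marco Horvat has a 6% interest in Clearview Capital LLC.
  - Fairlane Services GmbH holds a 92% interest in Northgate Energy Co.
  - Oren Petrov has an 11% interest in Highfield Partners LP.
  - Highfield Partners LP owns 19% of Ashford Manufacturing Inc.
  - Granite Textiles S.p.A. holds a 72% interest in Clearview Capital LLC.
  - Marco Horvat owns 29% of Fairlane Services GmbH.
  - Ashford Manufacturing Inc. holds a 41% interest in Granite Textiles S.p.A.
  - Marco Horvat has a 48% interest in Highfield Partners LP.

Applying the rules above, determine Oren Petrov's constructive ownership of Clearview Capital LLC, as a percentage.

By spousal attribution (R1), Oren Petrov is treated as also owning Marco Horvat's interest in Highfield Partners LP, giving 11% + 48% = 59%.
By spousal attribution (R1), Oren Petrov is treated as owning Marco Horvat's 29% interest in Fairlane Services GmbH.
By spousal attribution (R1), Oren Petrov is treated as owning Marco Horvat's 6% interest in Clearview Capital LLC.
Chain via Highfield Partners LP → Ashford Manufacturing Inc. → Granite Textiles S.p.A. (R3): 59% × 19% × 41% × 72% = 3.309192% of Clearview Capital LLC.
Chain via Fairlane Services GmbH → Northgate Energy Co. → Cobalt Pharma AG (R3): 29% × 92% × 33% × 16% = 1.408704% of Clearview Capital LLC.
Direct interest in Clearview Capital LLC: 6%.
Aggregating (R2): 3.309192% + 1.408704% + 6% = 10.717896%.

10.717896%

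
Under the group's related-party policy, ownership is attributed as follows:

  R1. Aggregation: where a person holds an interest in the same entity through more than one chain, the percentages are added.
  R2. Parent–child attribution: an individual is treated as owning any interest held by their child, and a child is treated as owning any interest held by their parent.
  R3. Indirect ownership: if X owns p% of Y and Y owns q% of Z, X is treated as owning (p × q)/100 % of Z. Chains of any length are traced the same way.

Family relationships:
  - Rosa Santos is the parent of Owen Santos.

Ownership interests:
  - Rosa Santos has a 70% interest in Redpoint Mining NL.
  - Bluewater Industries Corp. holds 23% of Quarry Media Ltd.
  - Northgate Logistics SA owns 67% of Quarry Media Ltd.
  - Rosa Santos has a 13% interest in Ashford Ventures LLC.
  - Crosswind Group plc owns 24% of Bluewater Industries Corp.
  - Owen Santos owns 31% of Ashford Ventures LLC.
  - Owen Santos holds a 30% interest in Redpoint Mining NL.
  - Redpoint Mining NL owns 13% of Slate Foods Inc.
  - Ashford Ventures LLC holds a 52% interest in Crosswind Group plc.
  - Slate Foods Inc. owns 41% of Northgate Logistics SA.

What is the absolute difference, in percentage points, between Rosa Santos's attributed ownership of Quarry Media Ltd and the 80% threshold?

75.165924

By parent–child attribution (R2), Rosa Santos is treated as also owning Owen Santos's interest in Redpoint Mining NL, giving 70% + 30% = 100%.
By parent–child attribution (R2), Rosa Santos is treated as also owning Owen Santos's interest in Ashford Ventures LLC, giving 13% + 31% = 44%.
Chain via Redpoint Mining NL → Slate Foods Inc. → Northgate Logistics SA (R3): 100% × 13% × 41% × 67% = 3.5711% of Quarry Media Ltd.
Chain via Ashford Ventures LLC → Crosswind Group plc → Bluewater Industries Corp. (R3): 44% × 52% × 24% × 23% = 1.262976% of Quarry Media Ltd.
Aggregating (R1): 3.5711% + 1.262976% = 4.834076%.
4.834076% falls short of the 80% threshold by 75.165924 percentage points.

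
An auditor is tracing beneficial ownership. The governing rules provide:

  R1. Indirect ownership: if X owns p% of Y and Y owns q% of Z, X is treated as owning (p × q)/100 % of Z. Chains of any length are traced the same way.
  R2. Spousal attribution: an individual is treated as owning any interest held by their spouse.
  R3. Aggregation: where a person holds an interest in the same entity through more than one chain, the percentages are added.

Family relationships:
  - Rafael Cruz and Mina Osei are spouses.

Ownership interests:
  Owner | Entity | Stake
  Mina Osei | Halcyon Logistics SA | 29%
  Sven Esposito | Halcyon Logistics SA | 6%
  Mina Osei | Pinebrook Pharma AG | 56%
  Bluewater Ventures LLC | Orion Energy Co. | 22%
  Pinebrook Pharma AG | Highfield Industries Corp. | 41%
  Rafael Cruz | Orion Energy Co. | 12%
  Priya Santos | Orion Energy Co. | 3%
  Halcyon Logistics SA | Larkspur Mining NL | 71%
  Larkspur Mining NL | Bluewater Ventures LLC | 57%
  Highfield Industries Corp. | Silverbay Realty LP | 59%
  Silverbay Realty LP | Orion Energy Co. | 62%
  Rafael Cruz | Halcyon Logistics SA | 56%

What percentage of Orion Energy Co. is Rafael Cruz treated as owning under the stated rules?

By spousal attribution (R2), Rafael Cruz is treated as also owning Mina Osei's interest in Halcyon Logistics SA, giving 56% + 29% = 85%.
By spousal attribution (R2), Rafael Cruz is treated as owning Mina Osei's 56% interest in Pinebrook Pharma AG.
Chain via Halcyon Logistics SA → Larkspur Mining NL → Bluewater Ventures LLC (R1): 85% × 71% × 57% × 22% = 7.56789% of Orion Energy Co.
Direct interest in Orion Energy Co: 12%.
Chain via Pinebrook Pharma AG → Highfield Industries Corp. → Silverbay Realty LP (R1): 56% × 41% × 59% × 62% = 8.398768% of Orion Energy Co.
Aggregating (R3): 7.56789% + 12% + 8.398768% = 27.966658%.

27.966658%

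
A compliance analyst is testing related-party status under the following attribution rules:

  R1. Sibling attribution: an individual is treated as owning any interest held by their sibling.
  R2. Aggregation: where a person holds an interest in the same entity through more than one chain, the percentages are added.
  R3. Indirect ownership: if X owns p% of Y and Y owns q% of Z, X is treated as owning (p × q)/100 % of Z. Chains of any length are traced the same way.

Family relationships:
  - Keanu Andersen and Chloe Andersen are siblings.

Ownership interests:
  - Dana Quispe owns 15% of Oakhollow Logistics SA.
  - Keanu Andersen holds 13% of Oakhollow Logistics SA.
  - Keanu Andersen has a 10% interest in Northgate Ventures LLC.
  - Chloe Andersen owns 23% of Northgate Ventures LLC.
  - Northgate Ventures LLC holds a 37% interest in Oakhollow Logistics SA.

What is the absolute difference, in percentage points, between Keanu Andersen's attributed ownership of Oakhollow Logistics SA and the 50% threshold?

24.79

By sibling attribution (R1), Keanu Andersen is treated as also owning Chloe Andersen's interest in Northgate Ventures LLC, giving 10% + 23% = 33%.
Chain via Northgate Ventures LLC (R3): 33% × 37% = 12.21% of Oakhollow Logistics SA.
Direct interest in Oakhollow Logistics SA: 13%.
Aggregating (R2): 12.21% + 13% = 25.21%.
25.21% falls short of the 50% threshold by 24.79 percentage points.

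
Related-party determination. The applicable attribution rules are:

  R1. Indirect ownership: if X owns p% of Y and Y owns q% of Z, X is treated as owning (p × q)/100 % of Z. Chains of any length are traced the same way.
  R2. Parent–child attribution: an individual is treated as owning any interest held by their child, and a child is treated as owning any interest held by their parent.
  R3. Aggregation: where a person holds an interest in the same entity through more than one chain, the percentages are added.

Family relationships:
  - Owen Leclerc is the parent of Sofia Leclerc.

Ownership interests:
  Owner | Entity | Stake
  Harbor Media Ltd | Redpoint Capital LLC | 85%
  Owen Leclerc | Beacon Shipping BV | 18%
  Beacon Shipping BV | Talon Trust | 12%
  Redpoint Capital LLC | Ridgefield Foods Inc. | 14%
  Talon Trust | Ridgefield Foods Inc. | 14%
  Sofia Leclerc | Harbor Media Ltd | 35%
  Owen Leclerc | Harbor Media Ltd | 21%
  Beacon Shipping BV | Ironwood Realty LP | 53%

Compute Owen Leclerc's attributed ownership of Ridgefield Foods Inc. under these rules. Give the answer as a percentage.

6.9664%

By parent–child attribution (R2), Owen Leclerc is treated as also owning Sofia Leclerc's interest in Harbor Media Ltd, giving 21% + 35% = 56%.
Chain via Harbor Media Ltd → Redpoint Capital LLC (R1): 56% × 85% × 14% = 6.664% of Ridgefield Foods Inc.
Chain via Beacon Shipping BV → Talon Trust (R1): 18% × 12% × 14% = 0.3024% of Ridgefield Foods Inc.
Aggregating (R3): 6.664% + 0.3024% = 6.9664%.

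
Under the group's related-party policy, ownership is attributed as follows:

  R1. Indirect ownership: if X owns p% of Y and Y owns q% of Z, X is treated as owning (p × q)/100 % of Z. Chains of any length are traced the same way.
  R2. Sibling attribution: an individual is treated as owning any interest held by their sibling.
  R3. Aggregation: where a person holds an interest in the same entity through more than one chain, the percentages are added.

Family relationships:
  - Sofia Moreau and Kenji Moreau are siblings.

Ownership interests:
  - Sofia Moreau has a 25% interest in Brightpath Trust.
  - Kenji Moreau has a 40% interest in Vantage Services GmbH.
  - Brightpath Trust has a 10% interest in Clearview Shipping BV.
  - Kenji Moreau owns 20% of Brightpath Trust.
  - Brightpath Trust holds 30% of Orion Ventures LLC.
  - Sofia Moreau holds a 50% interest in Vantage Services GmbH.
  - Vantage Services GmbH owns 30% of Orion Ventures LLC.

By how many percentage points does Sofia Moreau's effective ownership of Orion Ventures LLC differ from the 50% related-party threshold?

By sibling attribution (R2), Sofia Moreau is treated as also owning Kenji Moreau's interest in Vantage Services GmbH, giving 50% + 40% = 90%.
By sibling attribution (R2), Sofia Moreau is treated as also owning Kenji Moreau's interest in Brightpath Trust, giving 25% + 20% = 45%.
Chain via Vantage Services GmbH (R1): 90% × 30% = 27% of Orion Ventures LLC.
Chain via Brightpath Trust (R1): 45% × 30% = 13.5% of Orion Ventures LLC.
Aggregating (R3): 27% + 13.5% = 40.5%.
40.5% falls short of the 50% threshold by 9.5 percentage points.

9.5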